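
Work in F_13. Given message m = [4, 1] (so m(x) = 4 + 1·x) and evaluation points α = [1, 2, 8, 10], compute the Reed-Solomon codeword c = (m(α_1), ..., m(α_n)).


c = [5, 6, 12, 1]

Message polynomial: m(x) = 4 + 1·x (mod 13).
For each evaluation point α_i, compute m(α_i) mod 13:
  α_1 = 1: Horner steps 1 → 5, so m(1) = 5.
  α_2 = 2: Horner steps 1 → 6, so m(2) = 6.
  α_3 = 8: Horner steps 1 → 12, so m(8) = 12.
  α_4 = 10: Horner steps 1 → 1, so m(10) = 1.
Codeword c = [5, 6, 12, 1] ∈ F_13^4.


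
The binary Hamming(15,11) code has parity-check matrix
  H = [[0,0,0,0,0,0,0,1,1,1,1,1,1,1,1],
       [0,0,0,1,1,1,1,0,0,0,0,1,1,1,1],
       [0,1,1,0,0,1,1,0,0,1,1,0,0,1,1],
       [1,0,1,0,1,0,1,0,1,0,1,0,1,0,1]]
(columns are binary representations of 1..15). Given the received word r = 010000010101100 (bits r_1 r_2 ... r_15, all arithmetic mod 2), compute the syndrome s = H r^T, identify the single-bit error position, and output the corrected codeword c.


s = (0, 0, 0, 1)^T, error position = 1, corrected codeword c = 110000010101100

Compute s = H r^T mod 2 one row at a time:
  s_1 = 1 + 0 + 1 + 0 + 1 + 1 + 0 + 0 = 4 ≡ 0 (mod 2).
  s_2 = 0 + 0 + 0 + 0 + 1 + 1 + 0 + 0 = 2 ≡ 0 (mod 2).
  s_3 = 1 + 0 + 0 + 0 + 1 + 0 + 0 + 0 = 2 ≡ 0 (mod 2).
  s_4 = 0 + 0 + 0 + 0 + 0 + 0 + 1 + 0 = 1 ≡ 1 (mod 2).
s = (0, 0, 0, 1)^T — this equals column 1 of H (binary 0001), so error is at position 1.
Correct: flip bit 1 of r = 010000010101100 to get c = 110000010101100.


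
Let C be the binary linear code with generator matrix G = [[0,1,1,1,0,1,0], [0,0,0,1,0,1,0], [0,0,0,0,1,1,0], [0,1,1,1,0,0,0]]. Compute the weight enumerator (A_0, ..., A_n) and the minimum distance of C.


Weight distribution: A_0 = 1, A_1 = 3, A_2 = 4, A_3 = 4, A_4 = 3, A_5 = 1. Minimum distance d = 1.

Enumerate all 2^4 = 16 messages m ∈ F_2^4.
For each, compute codeword c = mG in F_2^7, then tally its weight.
  m = 0000 → c = 0000000, weight = 0.
  m = 1000 → c = 0111010, weight = 4.
  m = 0100 → c = 0001010, weight = 2.
  m = 1100 → c = 0110000, weight = 2.
  m = 0010 → c = 0000110, weight = 2.
  m = 1010 → c = 0111100, weight = 4.
  m = 0110 → c = 0001100, weight = 2.
  m = 1110 → c = 0110110, weight = 4.
  m = 0001 → c = 0111000, weight = 3.
  m = 1001 → c = 0000010, weight = 1.
  m = 0101 → c = 0110010, weight = 3.
  m = 1101 → c = 0001000, weight = 1.
  m = 0011 → c = 0111110, weight = 5.
  m = 1011 → c = 0000100, weight = 1.
  m = 0111 → c = 0110100, weight = 3.
  m = 1111 → c = 0001110, weight = 3.
Tally weights:
  weight 0: 1 codewords.
  weight 1: 3 codewords.
  weight 2: 4 codewords.
  weight 3: 4 codewords.
  weight 4: 3 codewords.
  weight 5: 1 codewords.
Minimum distance d = smallest w > 0 with A_w > 0 = 1.
Sanity: Σ A_w = 16 = 2^4 = 16 ✓.


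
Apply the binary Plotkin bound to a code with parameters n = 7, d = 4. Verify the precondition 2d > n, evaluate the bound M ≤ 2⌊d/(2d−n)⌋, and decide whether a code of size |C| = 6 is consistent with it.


Plotkin bound M ≤ 8; given |C| = 6 ≤ bound (satisfied).

Check applicability: 2d = 8, n = 7.
2d − n = 1 > 0, so Plotkin applies.
Compute d/(2d−n) = 4/1 ≈ 4.0000.
⌊d/(2d−n)⌋ = 4.
Plotkin bound: M ≤ 2·4 = 8.
Given |C| = 6, check: satisfied.
This |C| is below the Plotkin bound.


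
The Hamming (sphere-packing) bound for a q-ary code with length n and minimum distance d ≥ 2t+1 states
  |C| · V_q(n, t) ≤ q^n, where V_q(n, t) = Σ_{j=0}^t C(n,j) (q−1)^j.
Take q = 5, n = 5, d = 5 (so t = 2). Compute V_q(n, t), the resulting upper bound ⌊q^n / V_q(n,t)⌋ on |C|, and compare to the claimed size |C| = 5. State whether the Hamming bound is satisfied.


V_q(n, t) = 181, q^n = 3125, Hamming bound = 17, |C| = 5 ≤ bound (satisfied).

Step 1: Compute V_q(n, t) = Σ_{j=0}^2 C(n, j) (q−1)^j.
  j = 0: C(5,0)·(4)^0 = 1·1 = 1.
  j = 1: C(5,1)·(4)^1 = 5·4 = 20.
  j = 2: C(5,2)·(4)^2 = 10·16 = 160.
  V_q(n, t) = 1 + 20 + 160 = 181.
Step 2: q^n = 5^5 = 3125.
Step 3: Hamming bound ⌊q^n / V_q(n,t)⌋ = ⌊3125/181⌋ = 17.
Step 4: Compare |C| = 5 to 17: satisfied.
The claimed |C| lies below the Hamming bound.


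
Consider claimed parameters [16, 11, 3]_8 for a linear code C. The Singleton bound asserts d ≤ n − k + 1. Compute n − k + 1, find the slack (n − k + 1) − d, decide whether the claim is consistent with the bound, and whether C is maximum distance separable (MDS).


Singleton RHS = n − k + 1 = 6, slack = 3, bound satisfied, not MDS.

Singleton bound: d ≤ n − k + 1.
Here n = 16, k = 11, so n − k + 1 = 6.
Given d = 3, check d ≤ 6: YES.
Slack = (n − k + 1) − d = 3.
The code is NOT MDS (slack = 3 > 0).
Description: the claimed parameters are [16, 11, 3]_8; such a code would be non-MDS.


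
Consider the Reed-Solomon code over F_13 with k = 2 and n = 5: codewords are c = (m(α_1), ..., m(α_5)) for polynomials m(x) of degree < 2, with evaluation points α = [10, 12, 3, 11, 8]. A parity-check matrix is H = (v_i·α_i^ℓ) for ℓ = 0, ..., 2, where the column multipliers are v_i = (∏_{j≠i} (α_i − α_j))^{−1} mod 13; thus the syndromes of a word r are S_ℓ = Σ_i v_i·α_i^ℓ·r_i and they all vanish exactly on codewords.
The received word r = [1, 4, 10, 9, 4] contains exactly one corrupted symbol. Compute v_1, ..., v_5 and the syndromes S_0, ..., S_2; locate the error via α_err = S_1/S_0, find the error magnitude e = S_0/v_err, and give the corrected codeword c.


S = (11, 10, 2), error at position 5, error magnitude e = 6, c = [1, 4, 10, 9, 11].

Step 1: column multipliers v_i = (∏_{j≠i}(α_i − α_j))^{−1} mod 13.
  i = 1 (α = 10): (10−12)(10−3)(10−11)(10−8) = (−2)·7·(−1)·2 = 28 ≡ 2, so v_1 = 2^{−1} = 7 (mod 13).
  i = 2 (α = 12): (12−10)(12−3)(12−11)(12−8) = 2·9·1·4 = 72 ≡ 7, so v_2 = 7^{−1} = 2 (mod 13).
  i = 3 (α = 3): (3−10)(3−12)(3−11)(3−8) = (−7)·(−9)·(−8)·(−5) = 2520 ≡ 11, so v_3 = 11^{−1} = 6 (mod 13).
  i = 4 (α = 11): (11−10)(11−12)(11−3)(11−8) = 1·(−1)·8·3 = −24 ≡ 2, so v_4 = 2^{−1} = 7 (mod 13).
  i = 5 (α = 8): (8−10)(8−12)(8−3)(8−11) = (−2)·(−4)·5·(−3) = −120 ≡ 10, so v_5 = 10^{−1} = 4 (mod 13).
  v = [7, 2, 6, 7, 4].
Step 2: syndromes of r = [1, 4, 10, 9, 4] (all sums mod 13).
  S_0 = Σ v_i r_i = 7·1 + 2·4 + 6·10 + 7·9 + 4·4 = 154 ≡ 11.
  S_1 = Σ v_i α_i r_i = 7·10·1 + 2·12·4 + 6·3·10 + 7·11·9 + 4·8·4 = 1167 ≡ 10.
  α_i^2 mod 13 = [9, 1, 9, 4, 12].
  S_2 = Σ v_i α_i^2 r_i = 7·9·1 + 2·1·4 + 6·9·10 + 7·4·9 + 4·12·4 = 1055 ≡ 2.
  S = (11, 10, 2) ≠ 0, so r is not a codeword (an error is present).
Step 3: locate the error. For a single error e at position i, S_ℓ = v_i·e·α_i^ℓ, so α_err = S_1/S_0.
  S_0^{−1} = 11^{−1} = 6 (mod 13), so α_err = 10·6 = 60 ≡ 8 = α_5. Error position i = 5.
  Consistency check: S_2/S_1 = 2·4 = 8 ≡ 8 = α_err ✓ (single-error assumption holds).
Step 4: error magnitude e = S_0/v_5 = S_0·∏_{j≠5}(α_5 − α_j) = 11·10 = 110 ≡ 6 (mod 13).
Step 5: correct position 5: c_5 = r_5 − e = 4 − 6 ≡ 11 (mod 13). Hence c = [1, 4, 10, 9, 11].
  Check: interpolating c through the α_i gives m(x) = 12 + 8·x (degree < 2) with m(α_i) = c_i for every i, so c is indeed a codeword.


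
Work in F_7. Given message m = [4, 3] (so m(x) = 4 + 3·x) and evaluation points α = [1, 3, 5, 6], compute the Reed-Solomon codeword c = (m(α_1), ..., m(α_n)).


c = [0, 6, 5, 1]

Message polynomial: m(x) = 4 + 3·x (mod 7).
For each evaluation point α_i, compute m(α_i) mod 7:
  α_1 = 1: Horner steps 3 → 0, so m(1) = 0.
  α_2 = 3: Horner steps 3 → 6, so m(3) = 6.
  α_3 = 5: Horner steps 3 → 5, so m(5) = 5.
  α_4 = 6: Horner steps 3 → 1, so m(6) = 1.
Codeword c = [0, 6, 5, 1] ∈ F_7^4.


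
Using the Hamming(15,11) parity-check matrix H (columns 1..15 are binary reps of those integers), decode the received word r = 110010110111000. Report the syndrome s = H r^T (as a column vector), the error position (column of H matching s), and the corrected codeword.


s = (0, 1, 0, 0)^T, error position = 4, corrected codeword c = 110110110111000

Compute s = H r^T mod 2 one row at a time:
  s_1 = 1 + 0 + 1 + 1 + 1 + 0 + 0 + 0 = 4 ≡ 0 (mod 2).
  s_2 = 0 + 1 + 0 + 1 + 1 + 0 + 0 + 0 = 3 ≡ 1 (mod 2).
  s_3 = 1 + 0 + 0 + 1 + 1 + 1 + 0 + 0 = 4 ≡ 0 (mod 2).
  s_4 = 1 + 0 + 1 + 1 + 0 + 1 + 0 + 0 = 4 ≡ 0 (mod 2).
s = (0, 1, 0, 0)^T — this equals column 4 of H (binary 0100), so error is at position 4.
Correct: flip bit 4 of r = 110010110111000 to get c = 110110110111000.


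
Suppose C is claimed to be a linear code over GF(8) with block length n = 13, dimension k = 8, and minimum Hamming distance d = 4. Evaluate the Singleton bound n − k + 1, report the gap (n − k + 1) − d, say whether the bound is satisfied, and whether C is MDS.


Singleton RHS = n − k + 1 = 6, slack = 2, bound satisfied, not MDS.

Singleton bound: d ≤ n − k + 1.
Here n = 13, k = 8, so n − k + 1 = 6.
Given d = 4, check d ≤ 6: YES.
Slack = (n − k + 1) − d = 2.
The code is NOT MDS (slack = 2 > 0).
Description: the claimed parameters are [13, 8, 4]_8; such a code would be non-MDS.


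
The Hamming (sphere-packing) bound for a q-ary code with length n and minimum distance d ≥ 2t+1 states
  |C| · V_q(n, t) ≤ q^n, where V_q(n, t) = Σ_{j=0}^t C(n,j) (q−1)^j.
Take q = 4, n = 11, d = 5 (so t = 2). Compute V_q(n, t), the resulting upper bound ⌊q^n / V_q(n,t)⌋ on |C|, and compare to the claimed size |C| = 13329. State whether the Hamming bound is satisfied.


V_q(n, t) = 529, q^n = 4194304, Hamming bound = 7928, |C| = 13329 > bound (violated).

Step 1: Compute V_q(n, t) = Σ_{j=0}^2 C(n, j) (q−1)^j.
  j = 0: C(11,0)·(3)^0 = 1·1 = 1.
  j = 1: C(11,1)·(3)^1 = 11·3 = 33.
  j = 2: C(11,2)·(3)^2 = 55·9 = 495.
  V_q(n, t) = 1 + 33 + 495 = 529.
Step 2: q^n = 4^11 = 4194304.
Step 3: Hamming bound ⌊q^n / V_q(n,t)⌋ = ⌊4194304/529⌋ = 7928.
Step 4: Compare |C| = 13329 to 7928: violated.
The claimed |C| lies above the Hamming bound, so no 4-ary code of length 11 with d ≥ 5 can have 13329 codewords.


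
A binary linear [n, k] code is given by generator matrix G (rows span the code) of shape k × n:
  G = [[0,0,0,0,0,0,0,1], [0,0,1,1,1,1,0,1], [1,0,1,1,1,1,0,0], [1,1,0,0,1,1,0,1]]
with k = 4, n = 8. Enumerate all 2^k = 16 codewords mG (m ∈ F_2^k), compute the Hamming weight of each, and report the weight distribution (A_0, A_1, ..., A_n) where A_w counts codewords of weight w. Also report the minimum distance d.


Weight distribution: A_0 = 1, A_1 = 2, A_2 = 1, A_3 = 2, A_4 = 5, A_5 = 4, A_6 = 1. Minimum distance d = 1.

Enumerate all 2^4 = 16 messages m ∈ F_2^4.
For each, compute codeword c = mG in F_2^8, then tally its weight.
  m = 0000 → c = 00000000, weight = 0.
  m = 1000 → c = 00000001, weight = 1.
  m = 0100 → c = 00111101, weight = 5.
  m = 1100 → c = 00111100, weight = 4.
  m = 0010 → c = 10111100, weight = 5.
  m = 1010 → c = 10111101, weight = 6.
  m = 0110 → c = 10000001, weight = 2.
  m = 1110 → c = 10000000, weight = 1.
  m = 0001 → c = 11001101, weight = 5.
  m = 1001 → c = 11001100, weight = 4.
  m = 0101 → c = 11110000, weight = 4.
  m = 1101 → c = 11110001, weight = 5.
  m = 0011 → c = 01110001, weight = 4.
  m = 1011 → c = 01110000, weight = 3.
  m = 0111 → c = 01001100, weight = 3.
  m = 1111 → c = 01001101, weight = 4.
Tally weights:
  weight 0: 1 codewords.
  weight 1: 2 codewords.
  weight 2: 1 codewords.
  weight 3: 2 codewords.
  weight 4: 5 codewords.
  weight 5: 4 codewords.
  weight 6: 1 codewords.
Minimum distance d = smallest w > 0 with A_w > 0 = 1.
Sanity: Σ A_w = 16 = 2^4 = 16 ✓.


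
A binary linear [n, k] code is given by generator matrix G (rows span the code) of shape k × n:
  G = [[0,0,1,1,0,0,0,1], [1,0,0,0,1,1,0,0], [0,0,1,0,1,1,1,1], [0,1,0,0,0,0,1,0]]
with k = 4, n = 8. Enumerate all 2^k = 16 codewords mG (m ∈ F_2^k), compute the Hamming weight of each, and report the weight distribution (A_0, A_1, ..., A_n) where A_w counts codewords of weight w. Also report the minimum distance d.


Weight distribution: A_0 = 1, A_2 = 1, A_3 = 4, A_4 = 4, A_5 = 4, A_6 = 1, A_8 = 1. Minimum distance d = 2.

Enumerate all 2^4 = 16 messages m ∈ F_2^4.
For each, compute codeword c = mG in F_2^8, then tally its weight.
  m = 0000 → c = 00000000, weight = 0.
  m = 1000 → c = 00110001, weight = 3.
  m = 0100 → c = 10001100, weight = 3.
  m = 1100 → c = 10111101, weight = 6.
  m = 0010 → c = 00101111, weight = 5.
  m = 1010 → c = 00011110, weight = 4.
  m = 0110 → c = 10100011, weight = 4.
  m = 1110 → c = 10010010, weight = 3.
  m = 0001 → c = 01000010, weight = 2.
  m = 1001 → c = 01110011, weight = 5.
  m = 0101 → c = 11001110, weight = 5.
  m = 1101 → c = 11111111, weight = 8.
  m = 0011 → c = 01101101, weight = 5.
  m = 1011 → c = 01011100, weight = 4.
  m = 0111 → c = 11100001, weight = 4.
  m = 1111 → c = 11010000, weight = 3.
Tally weights:
  weight 0: 1 codewords.
  weight 2: 1 codewords.
  weight 3: 4 codewords.
  weight 4: 4 codewords.
  weight 5: 4 codewords.
  weight 6: 1 codewords.
  weight 8: 1 codewords.
Minimum distance d = smallest w > 0 with A_w > 0 = 2.
Sanity: Σ A_w = 16 = 2^4 = 16 ✓.


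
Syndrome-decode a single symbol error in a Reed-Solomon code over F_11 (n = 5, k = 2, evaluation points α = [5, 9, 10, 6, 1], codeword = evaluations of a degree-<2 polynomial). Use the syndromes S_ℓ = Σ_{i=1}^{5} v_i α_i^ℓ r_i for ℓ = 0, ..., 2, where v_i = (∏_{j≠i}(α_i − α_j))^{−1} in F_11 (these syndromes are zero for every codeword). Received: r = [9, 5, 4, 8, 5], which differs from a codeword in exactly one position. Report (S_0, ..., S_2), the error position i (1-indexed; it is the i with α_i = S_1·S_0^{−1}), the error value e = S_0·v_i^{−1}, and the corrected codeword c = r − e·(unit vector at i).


S = (8, 8, 8), error at position 5, error magnitude e = 3, c = [9, 5, 4, 8, 2].

Step 1: column multipliers v_i = (∏_{j≠i}(α_i − α_j))^{−1} mod 11.
  i = 1 (α = 5): (5−9)(5−10)(5−6)(5−1) = (−4)·(−5)·(−1)·4 = −80 ≡ 8, so v_1 = 8^{−1} = 7 (mod 11).
  i = 2 (α = 9): (9−5)(9−10)(9−6)(9−1) = 4·(−1)·3·8 = −96 ≡ 3, so v_2 = 3^{−1} = 4 (mod 11).
  i = 3 (α = 10): (10−5)(10−9)(10−6)(10−1) = 5·1·4·9 = 180 ≡ 4, so v_3 = 4^{−1} = 3 (mod 11).
  i = 4 (α = 6): (6−5)(6−9)(6−10)(6−1) = 1·(−3)·(−4)·5 = 60 ≡ 5, so v_4 = 5^{−1} = 9 (mod 11).
  i = 5 (α = 1): (1−5)(1−9)(1−10)(1−6) = (−4)·(−8)·(−9)·(−5) = 1440 ≡ 10, so v_5 = 10^{−1} = 10 (mod 11).
  v = [7, 4, 3, 9, 10].
Step 2: syndromes of r = [9, 5, 4, 8, 5] (all sums mod 11).
  S_0 = Σ v_i r_i = 7·9 + 4·5 + 3·4 + 9·8 + 10·5 = 217 ≡ 8.
  S_1 = Σ v_i α_i r_i = 7·5·9 + 4·9·5 + 3·10·4 + 9·6·8 + 10·1·5 = 1097 ≡ 8.
  α_i^2 mod 11 = [3, 4, 1, 3, 1].
  S_2 = Σ v_i α_i^2 r_i = 7·3·9 + 4·4·5 + 3·1·4 + 9·3·8 + 10·1·5 = 547 ≡ 8.
  S = (8, 8, 8) ≠ 0, so r is not a codeword (an error is present).
Step 3: locate the error. For a single error e at position i, S_ℓ = v_i·e·α_i^ℓ, so α_err = S_1/S_0.
  S_0^{−1} = 8^{−1} = 7 (mod 11), so α_err = 8·7 = 56 ≡ 1 = α_5. Error position i = 5.
  Consistency check: S_2/S_1 = 8·7 = 56 ≡ 1 = α_err ✓ (single-error assumption holds).
Step 4: error magnitude e = S_0/v_5 = S_0·∏_{j≠5}(α_5 − α_j) = 8·10 = 80 ≡ 3 (mod 11).
Step 5: correct position 5: c_5 = r_5 − e = 5 − 3 ≡ 2 (mod 11). Hence c = [9, 5, 4, 8, 2].
  Check: interpolating c through the α_i gives m(x) = 3 + 10·x (degree < 2) with m(α_i) = c_i for every i, so c is indeed a codeword.


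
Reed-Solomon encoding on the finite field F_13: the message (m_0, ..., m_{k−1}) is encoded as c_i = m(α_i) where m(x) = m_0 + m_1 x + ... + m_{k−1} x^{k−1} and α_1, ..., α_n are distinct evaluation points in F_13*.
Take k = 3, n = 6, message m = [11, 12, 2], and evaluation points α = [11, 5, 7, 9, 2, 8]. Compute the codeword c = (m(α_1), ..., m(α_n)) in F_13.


c = [8, 4, 11, 8, 4, 1]

Message polynomial: m(x) = 11 + 12·x + 2·x^2 (mod 13).
For each evaluation point α_i, compute m(α_i) mod 13:
  α_1 = 11: Horner steps 2 → 8 → 8, so m(11) = 8.
  α_2 = 5: Horner steps 2 → 9 → 4, so m(5) = 4.
  α_3 = 7: Horner steps 2 → 0 → 11, so m(7) = 11.
  α_4 = 9: Horner steps 2 → 4 → 8, so m(9) = 8.
  α_5 = 2: Horner steps 2 → 3 → 4, so m(2) = 4.
  α_6 = 8: Horner steps 2 → 2 → 1, so m(8) = 1.
Codeword c = [8, 4, 11, 8, 4, 1] ∈ F_13^6.


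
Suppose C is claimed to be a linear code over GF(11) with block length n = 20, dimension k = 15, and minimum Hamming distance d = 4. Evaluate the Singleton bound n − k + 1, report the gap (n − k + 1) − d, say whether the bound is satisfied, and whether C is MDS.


Singleton RHS = n − k + 1 = 6, slack = 2, bound satisfied, not MDS.

Singleton bound: d ≤ n − k + 1.
Here n = 20, k = 15, so n − k + 1 = 6.
Given d = 4, check d ≤ 6: YES.
Slack = (n − k + 1) − d = 2.
The code is NOT MDS (slack = 2 > 0).
Description: the claimed parameters are [20, 15, 4]_11; such a code would be non-MDS.


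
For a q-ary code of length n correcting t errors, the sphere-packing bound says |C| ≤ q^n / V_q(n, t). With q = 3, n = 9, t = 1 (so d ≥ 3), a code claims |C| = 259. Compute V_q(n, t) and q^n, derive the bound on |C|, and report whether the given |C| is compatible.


V_q(n, t) = 19, q^n = 19683, Hamming bound = 1035, |C| = 259 ≤ bound (satisfied).

Step 1: Compute V_q(n, t) = Σ_{j=0}^1 C(n, j) (q−1)^j.
  j = 0: C(9,0)·(2)^0 = 1·1 = 1.
  j = 1: C(9,1)·(2)^1 = 9·2 = 18.
  V_q(n, t) = 1 + 18 = 19.
Step 2: q^n = 3^9 = 19683.
Step 3: Hamming bound ⌊q^n / V_q(n,t)⌋ = ⌊19683/19⌋ = 1035.
Step 4: Compare |C| = 259 to 1035: satisfied.
The claimed |C| lies below the Hamming bound.


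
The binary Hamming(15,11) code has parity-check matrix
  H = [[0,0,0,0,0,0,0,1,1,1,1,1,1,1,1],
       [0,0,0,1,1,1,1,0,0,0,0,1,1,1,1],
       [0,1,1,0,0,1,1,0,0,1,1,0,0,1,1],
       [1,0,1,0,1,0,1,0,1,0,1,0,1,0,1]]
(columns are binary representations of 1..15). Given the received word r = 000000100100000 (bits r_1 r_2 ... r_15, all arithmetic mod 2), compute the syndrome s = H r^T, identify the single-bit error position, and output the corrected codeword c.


s = (1, 1, 0, 1)^T, error position = 13, corrected codeword c = 000000100100100

Compute s = H r^T mod 2 one row at a time:
  s_1 = 0 + 0 + 1 + 0 + 0 + 0 + 0 + 0 = 1 ≡ 1 (mod 2).
  s_2 = 0 + 0 + 0 + 1 + 0 + 0 + 0 + 0 = 1 ≡ 1 (mod 2).
  s_3 = 0 + 0 + 0 + 1 + 1 + 0 + 0 + 0 = 2 ≡ 0 (mod 2).
  s_4 = 0 + 0 + 0 + 1 + 0 + 0 + 0 + 0 = 1 ≡ 1 (mod 2).
s = (1, 1, 0, 1)^T — this equals column 13 of H (binary 1101), so error is at position 13.
Correct: flip bit 13 of r = 000000100100000 to get c = 000000100100100.


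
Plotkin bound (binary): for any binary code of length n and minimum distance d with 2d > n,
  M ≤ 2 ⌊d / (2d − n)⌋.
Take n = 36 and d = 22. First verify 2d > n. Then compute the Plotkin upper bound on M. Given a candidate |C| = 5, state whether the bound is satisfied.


Plotkin bound M ≤ 4; given |C| = 5 > bound (violated).

Check applicability: 2d = 44, n = 36.
2d − n = 8 > 0, so Plotkin applies.
Compute d/(2d−n) = 22/8 ≈ 2.7500.
⌊d/(2d−n)⌋ = 2.
Plotkin bound: M ≤ 2·2 = 4.
Given |C| = 5, check: VIOLATED.
This |C| is above the Plotkin bound, so no binary code with n = 36, d = 22 and 5 codewords exists.


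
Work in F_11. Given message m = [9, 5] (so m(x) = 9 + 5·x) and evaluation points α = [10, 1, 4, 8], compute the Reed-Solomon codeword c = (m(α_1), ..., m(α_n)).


c = [4, 3, 7, 5]

Message polynomial: m(x) = 9 + 5·x (mod 11).
For each evaluation point α_i, compute m(α_i) mod 11:
  α_1 = 10: Horner steps 5 → 4, so m(10) = 4.
  α_2 = 1: Horner steps 5 → 3, so m(1) = 3.
  α_3 = 4: Horner steps 5 → 7, so m(4) = 7.
  α_4 = 8: Horner steps 5 → 5, so m(8) = 5.
Codeword c = [4, 3, 7, 5] ∈ F_11^4.


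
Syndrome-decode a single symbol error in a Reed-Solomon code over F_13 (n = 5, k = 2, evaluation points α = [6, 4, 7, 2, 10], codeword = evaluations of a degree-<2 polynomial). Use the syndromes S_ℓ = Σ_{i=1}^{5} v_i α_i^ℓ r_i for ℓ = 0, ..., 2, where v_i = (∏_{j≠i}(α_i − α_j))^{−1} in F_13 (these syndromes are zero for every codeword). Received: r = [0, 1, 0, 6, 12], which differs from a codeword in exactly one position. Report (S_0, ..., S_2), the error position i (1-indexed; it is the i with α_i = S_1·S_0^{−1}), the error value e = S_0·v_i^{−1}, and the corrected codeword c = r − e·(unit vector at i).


S = (5, 4, 11), error at position 1, error magnitude e = 4, c = [9, 1, 0, 6, 12].

Step 1: column multipliers v_i = (∏_{j≠i}(α_i − α_j))^{−1} mod 13.
  i = 1 (α = 6): (6−4)(6−7)(6−2)(6−10) = 2·(−1)·4·(−4) = 32 ≡ 6, so v_1 = 6^{−1} = 11 (mod 13).
  i = 2 (α = 4): (4−6)(4−7)(4−2)(4−10) = (−2)·(−3)·2·(−6) = −72 ≡ 6, so v_2 = 6^{−1} = 11 (mod 13).
  i = 3 (α = 7): (7−6)(7−4)(7−2)(7−10) = 1·3·5·(−3) = −45 ≡ 7, so v_3 = 7^{−1} = 2 (mod 13).
  i = 4 (α = 2): (2−6)(2−4)(2−7)(2−10) = (−4)·(−2)·(−5)·(−8) = 320 ≡ 8, so v_4 = 8^{−1} = 5 (mod 13).
  i = 5 (α = 10): (10−6)(10−4)(10−7)(10−2) = 4·6·3·8 = 576 ≡ 4, so v_5 = 4^{−1} = 10 (mod 13).
  v = [11, 11, 2, 5, 10].
Step 2: syndromes of r = [0, 1, 0, 6, 12] (all sums mod 13).
  S_0 = Σ v_i r_i = 11·0 + 11·1 + 2·0 + 5·6 + 10·12 = 161 ≡ 5.
  S_1 = Σ v_i α_i r_i = 11·6·0 + 11·4·1 + 2·7·0 + 5·2·6 + 10·10·12 = 1304 ≡ 4.
  α_i^2 mod 13 = [10, 3, 10, 4, 9].
  S_2 = Σ v_i α_i^2 r_i = 11·10·0 + 11·3·1 + 2·10·0 + 5·4·6 + 10·9·12 = 1233 ≡ 11.
  S = (5, 4, 11) ≠ 0, so r is not a codeword (an error is present).
Step 3: locate the error. For a single error e at position i, S_ℓ = v_i·e·α_i^ℓ, so α_err = S_1/S_0.
  S_0^{−1} = 5^{−1} = 8 (mod 13), so α_err = 4·8 = 32 ≡ 6 = α_1. Error position i = 1.
  Consistency check: S_2/S_1 = 11·10 = 110 ≡ 6 = α_err ✓ (single-error assumption holds).
Step 4: error magnitude e = S_0/v_1 = S_0·∏_{j≠1}(α_1 − α_j) = 5·6 = 30 ≡ 4 (mod 13).
Step 5: correct position 1: c_1 = r_1 − e = 0 − 4 ≡ 9 (mod 13). Hence c = [9, 1, 0, 6, 12].
  Check: interpolating c through the α_i gives m(x) = 11 + 4·x (degree < 2) with m(α_i) = c_i for every i, so c is indeed a codeword.


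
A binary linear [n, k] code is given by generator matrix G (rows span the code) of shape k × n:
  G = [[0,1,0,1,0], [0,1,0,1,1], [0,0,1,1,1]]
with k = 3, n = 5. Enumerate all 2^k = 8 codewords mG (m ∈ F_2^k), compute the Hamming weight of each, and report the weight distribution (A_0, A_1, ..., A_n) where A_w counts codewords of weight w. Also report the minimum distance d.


Weight distribution: A_0 = 1, A_1 = 1, A_2 = 3, A_3 = 3. Minimum distance d = 1.

Enumerate all 2^3 = 8 messages m ∈ F_2^3.
For each, compute codeword c = mG in F_2^5, then tally its weight.
  m = 000 → c = 00000, weight = 0.
  m = 100 → c = 01010, weight = 2.
  m = 010 → c = 01011, weight = 3.
  m = 110 → c = 00001, weight = 1.
  m = 001 → c = 00111, weight = 3.
  m = 101 → c = 01101, weight = 3.
  m = 011 → c = 01100, weight = 2.
  m = 111 → c = 00110, weight = 2.
Tally weights:
  weight 0: 1 codewords.
  weight 1: 1 codewords.
  weight 2: 3 codewords.
  weight 3: 3 codewords.
Minimum distance d = smallest w > 0 with A_w > 0 = 1.
Sanity: Σ A_w = 8 = 2^3 = 8 ✓.


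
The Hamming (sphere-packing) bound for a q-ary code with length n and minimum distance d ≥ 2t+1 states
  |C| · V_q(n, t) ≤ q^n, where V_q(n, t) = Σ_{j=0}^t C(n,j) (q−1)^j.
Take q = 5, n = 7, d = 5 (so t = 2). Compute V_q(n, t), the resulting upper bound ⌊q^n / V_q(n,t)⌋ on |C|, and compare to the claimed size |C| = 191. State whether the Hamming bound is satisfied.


V_q(n, t) = 365, q^n = 78125, Hamming bound = 214, |C| = 191 ≤ bound (satisfied).

Step 1: Compute V_q(n, t) = Σ_{j=0}^2 C(n, j) (q−1)^j.
  j = 0: C(7,0)·(4)^0 = 1·1 = 1.
  j = 1: C(7,1)·(4)^1 = 7·4 = 28.
  j = 2: C(7,2)·(4)^2 = 21·16 = 336.
  V_q(n, t) = 1 + 28 + 336 = 365.
Step 2: q^n = 5^7 = 78125.
Step 3: Hamming bound ⌊q^n / V_q(n,t)⌋ = ⌊78125/365⌋ = 214.
Step 4: Compare |C| = 191 to 214: satisfied.
The claimed |C| lies below the Hamming bound.


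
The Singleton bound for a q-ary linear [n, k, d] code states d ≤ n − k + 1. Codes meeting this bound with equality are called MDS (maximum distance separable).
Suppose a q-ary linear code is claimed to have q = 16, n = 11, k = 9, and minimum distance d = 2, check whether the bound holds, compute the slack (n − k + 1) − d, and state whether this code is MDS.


Singleton RHS = n − k + 1 = 3, slack = 1, bound satisfied, not MDS.

Singleton bound: d ≤ n − k + 1.
Here n = 11, k = 9, so n − k + 1 = 3.
Given d = 2, check d ≤ 3: YES.
Slack = (n − k + 1) − d = 1.
The code is NOT MDS (slack = 1 > 0).
Description: the claimed parameters are [11, 9, 2]_16; such a code would be non-MDS.


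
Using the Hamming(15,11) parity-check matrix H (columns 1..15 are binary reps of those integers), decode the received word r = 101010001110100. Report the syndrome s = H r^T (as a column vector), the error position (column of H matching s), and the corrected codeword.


s = (0, 0, 1, 0)^T, error position = 2, corrected codeword c = 111010001110100

Compute s = H r^T mod 2 one row at a time:
  s_1 = 0 + 1 + 1 + 1 + 0 + 1 + 0 + 0 = 4 ≡ 0 (mod 2).
  s_2 = 0 + 1 + 0 + 0 + 0 + 1 + 0 + 0 = 2 ≡ 0 (mod 2).
  s_3 = 0 + 1 + 0 + 0 + 1 + 1 + 0 + 0 = 3 ≡ 1 (mod 2).
  s_4 = 1 + 1 + 1 + 0 + 1 + 1 + 1 + 0 = 6 ≡ 0 (mod 2).
s = (0, 0, 1, 0)^T — this equals column 2 of H (binary 0010), so error is at position 2.
Correct: flip bit 2 of r = 101010001110100 to get c = 111010001110100.


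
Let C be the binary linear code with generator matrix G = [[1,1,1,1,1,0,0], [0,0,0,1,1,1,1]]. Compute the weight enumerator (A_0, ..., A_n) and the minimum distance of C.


Weight distribution: A_0 = 1, A_4 = 1, A_5 = 2. Minimum distance d = 4.

Enumerate all 2^2 = 4 messages m ∈ F_2^2.
For each, compute codeword c = mG in F_2^7, then tally its weight.
  m = 00 → c = 0000000, weight = 0.
  m = 10 → c = 1111100, weight = 5.
  m = 01 → c = 0001111, weight = 4.
  m = 11 → c = 1110011, weight = 5.
Tally weights:
  weight 0: 1 codewords.
  weight 4: 1 codewords.
  weight 5: 2 codewords.
Minimum distance d = smallest w > 0 with A_w > 0 = 4.
Sanity: Σ A_w = 4 = 2^2 = 4 ✓.


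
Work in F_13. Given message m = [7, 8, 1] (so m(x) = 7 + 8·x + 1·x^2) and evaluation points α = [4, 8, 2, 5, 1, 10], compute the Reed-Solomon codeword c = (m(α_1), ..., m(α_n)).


c = [3, 5, 1, 7, 3, 5]

Message polynomial: m(x) = 7 + 8·x + 1·x^2 (mod 13).
For each evaluation point α_i, compute m(α_i) mod 13:
  α_1 = 4: Horner steps 1 → 12 → 3, so m(4) = 3.
  α_2 = 8: Horner steps 1 → 3 → 5, so m(8) = 5.
  α_3 = 2: Horner steps 1 → 10 → 1, so m(2) = 1.
  α_4 = 5: Horner steps 1 → 0 → 7, so m(5) = 7.
  α_5 = 1: Horner steps 1 → 9 → 3, so m(1) = 3.
  α_6 = 10: Horner steps 1 → 5 → 5, so m(10) = 5.
Codeword c = [3, 5, 1, 7, 3, 5] ∈ F_13^6.


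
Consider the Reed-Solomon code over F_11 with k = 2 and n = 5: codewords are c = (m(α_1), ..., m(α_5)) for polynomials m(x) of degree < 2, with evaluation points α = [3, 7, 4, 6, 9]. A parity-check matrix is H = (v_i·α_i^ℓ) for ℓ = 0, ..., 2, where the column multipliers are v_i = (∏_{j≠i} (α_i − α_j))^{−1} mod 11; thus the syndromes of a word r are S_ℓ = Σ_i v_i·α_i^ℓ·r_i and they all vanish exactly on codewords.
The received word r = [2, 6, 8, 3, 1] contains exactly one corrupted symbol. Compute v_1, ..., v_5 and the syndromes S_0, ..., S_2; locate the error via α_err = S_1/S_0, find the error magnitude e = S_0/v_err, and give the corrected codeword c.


S = (5, 4, 1), error at position 1, error magnitude e = 8, c = [5, 6, 8, 3, 1].

Step 1: column multipliers v_i = (∏_{j≠i}(α_i − α_j))^{−1} mod 11.
  i = 1 (α = 3): (3−7)(3−4)(3−6)(3−9) = (−4)·(−1)·(−3)·(−6) = 72 ≡ 6, so v_1 = 6^{−1} = 2 (mod 11).
  i = 2 (α = 7): (7−3)(7−4)(7−6)(7−9) = 4·3·1·(−2) = −24 ≡ 9, so v_2 = 9^{−1} = 5 (mod 11).
  i = 3 (α = 4): (4−3)(4−7)(4−6)(4−9) = 1·(−3)·(−2)·(−5) = −30 ≡ 3, so v_3 = 3^{−1} = 4 (mod 11).
  i = 4 (α = 6): (6−3)(6−7)(6−4)(6−9) = 3·(−1)·2·(−3) = 18 ≡ 7, so v_4 = 7^{−1} = 8 (mod 11).
  i = 5 (α = 9): (9−3)(9−7)(9−4)(9−6) = 6·2·5·3 = 180 ≡ 4, so v_5 = 4^{−1} = 3 (mod 11).
  v = [2, 5, 4, 8, 3].
Step 2: syndromes of r = [2, 6, 8, 3, 1] (all sums mod 11).
  S_0 = Σ v_i r_i = 2·2 + 5·6 + 4·8 + 8·3 + 3·1 = 93 ≡ 5.
  S_1 = Σ v_i α_i r_i = 2·3·2 + 5·7·6 + 4·4·8 + 8·6·3 + 3·9·1 = 521 ≡ 4.
  α_i^2 mod 11 = [9, 5, 5, 3, 4].
  S_2 = Σ v_i α_i^2 r_i = 2·9·2 + 5·5·6 + 4·5·8 + 8·3·3 + 3·4·1 = 430 ≡ 1.
  S = (5, 4, 1) ≠ 0, so r is not a codeword (an error is present).
Step 3: locate the error. For a single error e at position i, S_ℓ = v_i·e·α_i^ℓ, so α_err = S_1/S_0.
  S_0^{−1} = 5^{−1} = 9 (mod 11), so α_err = 4·9 = 36 ≡ 3 = α_1. Error position i = 1.
  Consistency check: S_2/S_1 = 1·3 = 3 ≡ 3 = α_err ✓ (single-error assumption holds).
Step 4: error magnitude e = S_0/v_1 = S_0·∏_{j≠1}(α_1 − α_j) = 5·6 = 30 ≡ 8 (mod 11).
Step 5: correct position 1: c_1 = r_1 − e = 2 − 8 ≡ 5 (mod 11). Hence c = [5, 6, 8, 3, 1].
  Check: interpolating c through the α_i gives m(x) = 7 + 3·x (degree < 2) with m(α_i) = c_i for every i, so c is indeed a codeword.


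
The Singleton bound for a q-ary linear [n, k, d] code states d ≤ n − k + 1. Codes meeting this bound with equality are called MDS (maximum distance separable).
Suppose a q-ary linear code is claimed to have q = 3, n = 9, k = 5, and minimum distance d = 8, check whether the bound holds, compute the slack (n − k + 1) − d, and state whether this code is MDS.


Singleton RHS = n − k + 1 = 5, slack = -3, bound violated (no such code; not MDS).

Singleton bound: d ≤ n − k + 1.
Here n = 9, k = 5, so n − k + 1 = 5.
Given d = 8, check d ≤ 5: NO.
Slack = (n − k + 1) − d = -3.
The slack is negative: d = 8 exceeds n − k + 1 = 5 by 3, so the Singleton bound is violated and no linear [9, 5, 8]_3 code can exist. In particular it is not MDS (MDS requires d = n − k + 1 exactly).
Description: the claimed parameters are [9, 5, 8]_3; such a code would be impossible (violates the Singleton bound).


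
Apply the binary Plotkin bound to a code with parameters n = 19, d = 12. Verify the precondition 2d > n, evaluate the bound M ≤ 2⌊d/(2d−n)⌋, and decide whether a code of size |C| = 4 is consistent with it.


Plotkin bound M ≤ 4; given |C| = 4 ≤ bound (satisfied).

Check applicability: 2d = 24, n = 19.
2d − n = 5 > 0, so Plotkin applies.
Compute d/(2d−n) = 12/5 ≈ 2.4000.
⌊d/(2d−n)⌋ = 2.
Plotkin bound: M ≤ 2·2 = 4.
Given |C| = 4, check: satisfied.
This |C| is at the Plotkin bound.


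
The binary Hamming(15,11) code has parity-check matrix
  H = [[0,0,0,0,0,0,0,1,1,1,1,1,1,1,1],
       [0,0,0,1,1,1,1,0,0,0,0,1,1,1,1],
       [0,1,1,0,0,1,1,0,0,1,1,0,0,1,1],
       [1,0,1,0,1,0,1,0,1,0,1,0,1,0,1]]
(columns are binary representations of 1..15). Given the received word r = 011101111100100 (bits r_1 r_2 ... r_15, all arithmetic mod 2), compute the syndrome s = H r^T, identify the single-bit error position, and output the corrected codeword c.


s = (0, 0, 1, 0)^T, error position = 2, corrected codeword c = 001101111100100

Compute s = H r^T mod 2 one row at a time:
  s_1 = 1 + 1 + 1 + 0 + 0 + 1 + 0 + 0 = 4 ≡ 0 (mod 2).
  s_2 = 1 + 0 + 1 + 1 + 0 + 1 + 0 + 0 = 4 ≡ 0 (mod 2).
  s_3 = 1 + 1 + 1 + 1 + 1 + 0 + 0 + 0 = 5 ≡ 1 (mod 2).
  s_4 = 0 + 1 + 0 + 1 + 1 + 0 + 1 + 0 = 4 ≡ 0 (mod 2).
s = (0, 0, 1, 0)^T — this equals column 2 of H (binary 0010), so error is at position 2.
Correct: flip bit 2 of r = 011101111100100 to get c = 001101111100100.


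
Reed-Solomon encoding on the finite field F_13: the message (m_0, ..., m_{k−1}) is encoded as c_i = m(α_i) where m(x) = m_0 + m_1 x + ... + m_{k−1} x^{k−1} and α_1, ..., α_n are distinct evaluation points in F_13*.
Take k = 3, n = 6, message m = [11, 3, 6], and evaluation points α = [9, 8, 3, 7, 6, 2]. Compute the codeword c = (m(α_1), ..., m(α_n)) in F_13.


c = [4, 3, 9, 1, 11, 2]

Message polynomial: m(x) = 11 + 3·x + 6·x^2 (mod 13).
For each evaluation point α_i, compute m(α_i) mod 13:
  α_1 = 9: Horner steps 6 → 5 → 4, so m(9) = 4.
  α_2 = 8: Horner steps 6 → 12 → 3, so m(8) = 3.
  α_3 = 3: Horner steps 6 → 8 → 9, so m(3) = 9.
  α_4 = 7: Horner steps 6 → 6 → 1, so m(7) = 1.
  α_5 = 6: Horner steps 6 → 0 → 11, so m(6) = 11.
  α_6 = 2: Horner steps 6 → 2 → 2, so m(2) = 2.
Codeword c = [4, 3, 9, 1, 11, 2] ∈ F_13^6.


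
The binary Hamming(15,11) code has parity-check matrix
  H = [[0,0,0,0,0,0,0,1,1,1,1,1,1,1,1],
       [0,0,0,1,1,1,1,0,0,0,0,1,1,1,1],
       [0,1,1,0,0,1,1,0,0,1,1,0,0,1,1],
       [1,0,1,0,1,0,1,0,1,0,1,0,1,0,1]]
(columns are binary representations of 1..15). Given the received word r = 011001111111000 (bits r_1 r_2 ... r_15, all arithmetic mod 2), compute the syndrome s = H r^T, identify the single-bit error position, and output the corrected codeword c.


s = (1, 1, 0, 0)^T, error position = 12, corrected codeword c = 011001111110000

Compute s = H r^T mod 2 one row at a time:
  s_1 = 1 + 1 + 1 + 1 + 1 + 0 + 0 + 0 = 5 ≡ 1 (mod 2).
  s_2 = 0 + 0 + 1 + 1 + 1 + 0 + 0 + 0 = 3 ≡ 1 (mod 2).
  s_3 = 1 + 1 + 1 + 1 + 1 + 1 + 0 + 0 = 6 ≡ 0 (mod 2).
  s_4 = 0 + 1 + 0 + 1 + 1 + 1 + 0 + 0 = 4 ≡ 0 (mod 2).
s = (1, 1, 0, 0)^T — this equals column 12 of H (binary 1100), so error is at position 12.
Correct: flip bit 12 of r = 011001111111000 to get c = 011001111110000.


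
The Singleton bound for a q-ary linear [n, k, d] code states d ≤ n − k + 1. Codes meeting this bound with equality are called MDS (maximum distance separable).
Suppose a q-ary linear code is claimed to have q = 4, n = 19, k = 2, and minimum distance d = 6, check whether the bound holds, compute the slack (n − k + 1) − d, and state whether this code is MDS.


Singleton RHS = n − k + 1 = 18, slack = 12, bound satisfied, not MDS.

Singleton bound: d ≤ n − k + 1.
Here n = 19, k = 2, so n − k + 1 = 18.
Given d = 6, check d ≤ 18: YES.
Slack = (n − k + 1) − d = 12.
The code is NOT MDS (slack = 12 > 0).
Description: the claimed parameters are [19, 2, 6]_4; such a code would be non-MDS.


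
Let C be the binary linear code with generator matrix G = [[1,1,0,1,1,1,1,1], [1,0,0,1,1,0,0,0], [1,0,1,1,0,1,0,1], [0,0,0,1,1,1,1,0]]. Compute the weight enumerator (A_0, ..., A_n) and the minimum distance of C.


Weight distribution: A_0 = 1, A_3 = 3, A_4 = 7, A_5 = 4, A_7 = 1. Minimum distance d = 3.

Enumerate all 2^4 = 16 messages m ∈ F_2^4.
For each, compute codeword c = mG in F_2^8, then tally its weight.
  m = 0000 → c = 00000000, weight = 0.
  m = 1000 → c = 11011111, weight = 7.
  m = 0100 → c = 10011000, weight = 3.
  m = 1100 → c = 01000111, weight = 4.
  m = 0010 → c = 10110101, weight = 5.
  m = 1010 → c = 01101010, weight = 4.
  m = 0110 → c = 00101101, weight = 4.
  m = 1110 → c = 11110010, weight = 5.
  m = 0001 → c = 00011110, weight = 4.
  m = 1001 → c = 11000001, weight = 3.
  m = 0101 → c = 10000110, weight = 3.
  m = 1101 → c = 01011001, weight = 4.
  m = 0011 → c = 10101011, weight = 5.
  m = 1011 → c = 01110100, weight = 4.
  m = 0111 → c = 00110011, weight = 4.
  m = 1111 → c = 11101100, weight = 5.
Tally weights:
  weight 0: 1 codewords.
  weight 3: 3 codewords.
  weight 4: 7 codewords.
  weight 5: 4 codewords.
  weight 7: 1 codewords.
Minimum distance d = smallest w > 0 with A_w > 0 = 3.
Sanity: Σ A_w = 16 = 2^4 = 16 ✓.


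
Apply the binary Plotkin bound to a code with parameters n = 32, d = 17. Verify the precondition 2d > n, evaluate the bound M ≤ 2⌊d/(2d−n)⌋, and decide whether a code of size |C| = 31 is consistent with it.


Plotkin bound M ≤ 16; given |C| = 31 > bound (violated).

Check applicability: 2d = 34, n = 32.
2d − n = 2 > 0, so Plotkin applies.
Compute d/(2d−n) = 17/2 ≈ 8.5000.
⌊d/(2d−n)⌋ = 8.
Plotkin bound: M ≤ 2·8 = 16.
Given |C| = 31, check: VIOLATED.
This |C| is above the Plotkin bound, so no binary code with n = 32, d = 17 and 31 codewords exists.


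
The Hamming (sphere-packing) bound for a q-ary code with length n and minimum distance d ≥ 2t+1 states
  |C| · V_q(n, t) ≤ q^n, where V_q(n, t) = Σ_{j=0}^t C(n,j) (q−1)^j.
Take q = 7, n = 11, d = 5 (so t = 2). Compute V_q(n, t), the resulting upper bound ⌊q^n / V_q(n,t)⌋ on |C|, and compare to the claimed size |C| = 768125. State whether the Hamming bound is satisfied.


V_q(n, t) = 2047, q^n = 1977326743, Hamming bound = 965963, |C| = 768125 ≤ bound (satisfied).

Step 1: Compute V_q(n, t) = Σ_{j=0}^2 C(n, j) (q−1)^j.
  j = 0: C(11,0)·(6)^0 = 1·1 = 1.
  j = 1: C(11,1)·(6)^1 = 11·6 = 66.
  j = 2: C(11,2)·(6)^2 = 55·36 = 1980.
  V_q(n, t) = 1 + 66 + 1980 = 2047.
Step 2: q^n = 7^11 = 1977326743.
Step 3: Hamming bound ⌊q^n / V_q(n,t)⌋ = ⌊1977326743/2047⌋ = 965963.
Step 4: Compare |C| = 768125 to 965963: satisfied.
The claimed |C| lies below the Hamming bound.


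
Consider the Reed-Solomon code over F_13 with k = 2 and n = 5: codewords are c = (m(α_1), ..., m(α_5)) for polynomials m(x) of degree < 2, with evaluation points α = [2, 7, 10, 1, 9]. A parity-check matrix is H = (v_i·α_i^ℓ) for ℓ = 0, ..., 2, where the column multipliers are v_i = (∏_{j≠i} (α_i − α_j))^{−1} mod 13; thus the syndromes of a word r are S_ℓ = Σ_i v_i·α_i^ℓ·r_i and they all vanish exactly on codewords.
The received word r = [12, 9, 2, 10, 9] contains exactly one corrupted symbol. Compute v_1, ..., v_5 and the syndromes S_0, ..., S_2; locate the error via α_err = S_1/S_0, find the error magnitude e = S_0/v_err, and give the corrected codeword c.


S = (7, 11, 8), error at position 5, error magnitude e = 9, c = [12, 9, 2, 10, 0].

Step 1: column multipliers v_i = (∏_{j≠i}(α_i − α_j))^{−1} mod 13.
  i = 1 (α = 2): (2−7)(2−10)(2−1)(2−9) = (−5)·(−8)·1·(−7) = −280 ≡ 6, so v_1 = 6^{−1} = 11 (mod 13).
  i = 2 (α = 7): (7−2)(7−10)(7−1)(7−9) = 5·(−3)·6·(−2) = 180 ≡ 11, so v_2 = 11^{−1} = 6 (mod 13).
  i = 3 (α = 10): (10−2)(10−7)(10−1)(10−9) = 8·3·9·1 = 216 ≡ 8, so v_3 = 8^{−1} = 5 (mod 13).
  i = 4 (α = 1): (1−2)(1−7)(1−10)(1−9) = (−1)·(−6)·(−9)·(−8) = 432 ≡ 3, so v_4 = 3^{−1} = 9 (mod 13).
  i = 5 (α = 9): (9−2)(9−7)(9−10)(9−1) = 7·2·(−1)·8 = −112 ≡ 5, so v_5 = 5^{−1} = 8 (mod 13).
  v = [11, 6, 5, 9, 8].
Step 2: syndromes of r = [12, 9, 2, 10, 9] (all sums mod 13).
  S_0 = Σ v_i r_i = 11·12 + 6·9 + 5·2 + 9·10 + 8·9 = 358 ≡ 7.
  S_1 = Σ v_i α_i r_i = 11·2·12 + 6·7·9 + 5·10·2 + 9·1·10 + 8·9·9 = 1480 ≡ 11.
  α_i^2 mod 13 = [4, 10, 9, 1, 3].
  S_2 = Σ v_i α_i^2 r_i = 11·4·12 + 6·10·9 + 5·9·2 + 9·1·10 + 8·3·9 = 1464 ≡ 8.
  S = (7, 11, 8) ≠ 0, so r is not a codeword (an error is present).
Step 3: locate the error. For a single error e at position i, S_ℓ = v_i·e·α_i^ℓ, so α_err = S_1/S_0.
  S_0^{−1} = 7^{−1} = 2 (mod 13), so α_err = 11·2 = 22 ≡ 9 = α_5. Error position i = 5.
  Consistency check: S_2/S_1 = 8·6 = 48 ≡ 9 = α_err ✓ (single-error assumption holds).
Step 4: error magnitude e = S_0/v_5 = S_0·∏_{j≠5}(α_5 − α_j) = 7·5 = 35 ≡ 9 (mod 13).
Step 5: correct position 5: c_5 = r_5 − e = 9 − 9 ≡ 0 (mod 13). Hence c = [12, 9, 2, 10, 0].
  Check: interpolating c through the α_i gives m(x) = 8 + 2·x (degree < 2) with m(α_i) = c_i for every i, so c is indeed a codeword.


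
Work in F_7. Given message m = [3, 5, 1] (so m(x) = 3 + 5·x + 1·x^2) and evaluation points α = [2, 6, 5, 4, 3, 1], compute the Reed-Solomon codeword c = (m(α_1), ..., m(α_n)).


c = [3, 6, 4, 4, 6, 2]

Message polynomial: m(x) = 3 + 5·x + 1·x^2 (mod 7).
For each evaluation point α_i, compute m(α_i) mod 7:
  α_1 = 2: Horner steps 1 → 0 → 3, so m(2) = 3.
  α_2 = 6: Horner steps 1 → 4 → 6, so m(6) = 6.
  α_3 = 5: Horner steps 1 → 3 → 4, so m(5) = 4.
  α_4 = 4: Horner steps 1 → 2 → 4, so m(4) = 4.
  α_5 = 3: Horner steps 1 → 1 → 6, so m(3) = 6.
  α_6 = 1: Horner steps 1 → 6 → 2, so m(1) = 2.
Codeword c = [3, 6, 4, 4, 6, 2] ∈ F_7^6.
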